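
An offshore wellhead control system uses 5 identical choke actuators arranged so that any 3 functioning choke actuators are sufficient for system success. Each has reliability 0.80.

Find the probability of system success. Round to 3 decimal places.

R = Σ_{i=3}^{5} C(5,i) p^i (1−p)^{5−i} with p = 0.80
C(5,3)·0.80^3·0.20^2 = 0.20480
C(5,4)·0.80^4·0.20^1 = 0.40960
C(5,5)·0.80^5·0.20^0 = 0.32768
Sum = 0.942

0.942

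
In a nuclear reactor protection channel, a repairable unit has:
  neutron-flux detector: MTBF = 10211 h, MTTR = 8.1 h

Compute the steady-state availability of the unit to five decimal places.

A(neutron-flux detector) = MTBF/(MTBF+MTTR) = 10211/(10211+8.1) = 0.99921

0.99921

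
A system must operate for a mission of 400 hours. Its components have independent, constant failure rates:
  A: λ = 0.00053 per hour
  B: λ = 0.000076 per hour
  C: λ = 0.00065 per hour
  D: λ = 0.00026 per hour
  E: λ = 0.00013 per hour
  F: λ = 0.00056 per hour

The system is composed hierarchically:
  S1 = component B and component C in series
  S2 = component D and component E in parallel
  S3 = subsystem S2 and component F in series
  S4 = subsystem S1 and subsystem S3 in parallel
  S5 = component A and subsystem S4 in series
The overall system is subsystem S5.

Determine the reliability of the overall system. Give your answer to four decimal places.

R(A) = exp(−0.00053 × 400) = 0.808965
R(B) = exp(−0.000076 × 400) = 0.970057
R(C) = exp(−0.00065 × 400) = 0.771052
R(D) = exp(−0.00026 × 400) = 0.901225
R(E) = exp(−0.00013 × 400) = 0.949329
R(F) = exp(−0.00056 × 400) = 0.799315
Series (B and C): 0.970057 × 0.771052 = 0.747964
Parallel (D and E): 1 − (1 − 0.901225)(1 − 0.949329) = 0.994995
Series ([0.994995] and F): 0.994995 × 0.799315 = 0.795314
Parallel ([0.747964] and [0.795314]): 1 − (1 − 0.747964)(1 − 0.795314) = 0.948412
Series (A and [0.948412]): 0.808965 × 0.948412 = 0.7672

0.7672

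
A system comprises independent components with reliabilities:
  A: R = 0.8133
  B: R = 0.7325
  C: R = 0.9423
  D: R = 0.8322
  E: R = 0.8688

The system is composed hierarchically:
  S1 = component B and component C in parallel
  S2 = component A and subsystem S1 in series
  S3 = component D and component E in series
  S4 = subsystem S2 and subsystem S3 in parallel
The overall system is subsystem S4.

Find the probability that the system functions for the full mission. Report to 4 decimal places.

Parallel (B and C): 1 − (1 − 0.732500)(1 − 0.942300) = 0.984565
Series (A and [0.984565]): 0.813300 × 0.984565 = 0.800747
Series (D and E): 0.832200 × 0.868800 = 0.723015
Parallel ([0.800747] and [0.723015]): 1 − (1 − 0.800747)(1 − 0.723015) = 0.9448

0.9448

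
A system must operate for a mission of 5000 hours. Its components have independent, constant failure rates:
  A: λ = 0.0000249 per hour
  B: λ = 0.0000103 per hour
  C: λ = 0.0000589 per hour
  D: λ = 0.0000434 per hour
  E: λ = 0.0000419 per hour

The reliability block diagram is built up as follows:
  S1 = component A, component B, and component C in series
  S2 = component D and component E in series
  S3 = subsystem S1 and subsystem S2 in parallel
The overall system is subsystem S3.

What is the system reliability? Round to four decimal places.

R(A) = exp(−0.0000249 × 5000) = 0.882938
R(B) = exp(−0.0000103 × 5000) = 0.949804
R(C) = exp(−0.0000589 × 5000) = 0.744904
R(D) = exp(−0.0000434 × 5000) = 0.804930
R(E) = exp(−0.0000419 × 5000) = 0.810990
Series (A, B, and C): 0.882938 × 0.949804 × 0.744904 = 0.624690
Series (D and E): 0.804930 × 0.810990 = 0.652790
Parallel ([0.624690] and [0.652790]): 1 − (1 − 0.624690)(1 − 0.652790) = 0.8697

0.8697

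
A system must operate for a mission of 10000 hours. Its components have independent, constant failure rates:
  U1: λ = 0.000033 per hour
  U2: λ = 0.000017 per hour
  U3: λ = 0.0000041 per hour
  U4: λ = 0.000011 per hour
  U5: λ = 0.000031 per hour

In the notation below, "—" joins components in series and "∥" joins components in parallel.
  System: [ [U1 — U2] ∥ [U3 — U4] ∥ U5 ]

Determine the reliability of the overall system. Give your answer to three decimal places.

R(U1) = exp(−0.000033 × 10000) = 0.71892
R(U2) = exp(−0.000017 × 10000) = 0.84366
R(U3) = exp(−0.0000041 × 10000) = 0.95983
R(U4) = exp(−0.000011 × 10000) = 0.89583
R(U5) = exp(−0.000031 × 10000) = 0.73345
Series (U1 and U2): 0.71892 × 0.84366 = 0.60652
Series (U3 and U4): 0.95983 × 0.89583 = 0.85984
Parallel ([0.60652], [0.85984], and U5): 1 − (1 − 0.60652)(1 − 0.85984)(1 − 0.73345) = 0.985

0.985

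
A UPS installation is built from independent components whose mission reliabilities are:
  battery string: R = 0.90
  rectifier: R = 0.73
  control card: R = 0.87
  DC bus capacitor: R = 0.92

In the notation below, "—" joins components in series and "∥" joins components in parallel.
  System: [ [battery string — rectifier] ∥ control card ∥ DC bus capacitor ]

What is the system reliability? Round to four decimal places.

0.9964

Series (battery string and rectifier): 0.900000 × 0.730000 = 0.657000
Parallel ([0.657000], control card, and DC bus capacitor): 1 − (1 − 0.657000)(1 − 0.870000)(1 − 0.920000) = 0.9964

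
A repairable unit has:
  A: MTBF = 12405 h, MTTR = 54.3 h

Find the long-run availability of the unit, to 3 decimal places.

A(A) = MTBF/(MTBF+MTTR) = 12405/(12405+54.3) = 0.996

0.996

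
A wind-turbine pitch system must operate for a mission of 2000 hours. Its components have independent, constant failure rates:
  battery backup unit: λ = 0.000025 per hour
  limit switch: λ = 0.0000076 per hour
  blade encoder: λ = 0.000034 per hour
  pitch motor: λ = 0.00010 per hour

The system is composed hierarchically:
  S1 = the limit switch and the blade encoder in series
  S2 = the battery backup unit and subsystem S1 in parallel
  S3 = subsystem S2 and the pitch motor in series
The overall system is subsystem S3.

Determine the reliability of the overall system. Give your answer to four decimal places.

0.8155

R(battery backup unit) = exp(−0.000025 × 2000) = 0.951229
R(limit switch) = exp(−0.0000076 × 2000) = 0.984915
R(blade encoder) = exp(−0.000034 × 2000) = 0.934260
R(pitch motor) = exp(−0.00010 × 2000) = 0.818731
Series (limit switch and blade encoder): 0.984915 × 0.934260 = 0.920167
Parallel (battery backup unit and [0.920167]): 1 − (1 − 0.951229)(1 − 0.920167) = 0.996106
Series ([0.996106] and pitch motor): 0.996106 × 0.818731 = 0.8155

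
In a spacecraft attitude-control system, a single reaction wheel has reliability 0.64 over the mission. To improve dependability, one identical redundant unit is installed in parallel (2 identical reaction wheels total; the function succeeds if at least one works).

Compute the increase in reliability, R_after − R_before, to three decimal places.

0.230

R_before = 0.64
R_after = 1 − (1 − 0.64)^2 = 0.870
ΔR = 0.870 − 0.64 = 0.230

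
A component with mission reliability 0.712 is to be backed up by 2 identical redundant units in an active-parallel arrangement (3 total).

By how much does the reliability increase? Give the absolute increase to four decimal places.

R_before = 0.712
R_after = 1 − (1 − 0.712)^3 = 0.9761
ΔR = 0.9761 − 0.712 = 0.2641

0.2641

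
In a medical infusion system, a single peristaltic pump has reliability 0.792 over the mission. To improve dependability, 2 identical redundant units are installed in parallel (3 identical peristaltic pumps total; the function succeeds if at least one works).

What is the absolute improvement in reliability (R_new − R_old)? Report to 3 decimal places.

0.199

R_before = 0.792
R_after = 1 − (1 − 0.792)^3 = 0.991
ΔR = 0.991 − 0.792 = 0.199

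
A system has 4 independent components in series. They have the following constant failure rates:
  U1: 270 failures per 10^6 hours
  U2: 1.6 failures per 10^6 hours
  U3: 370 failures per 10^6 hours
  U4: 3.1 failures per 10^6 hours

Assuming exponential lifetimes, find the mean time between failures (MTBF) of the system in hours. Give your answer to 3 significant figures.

Series of exponential components: λ_sys = Σ λ_i
λ_sys = 0.00027 + 0.0000016 + 0.00037 + 0.0000031 = 6.4470e-04 /h
MTBF = 1 / λ_sys = 1550 h

1550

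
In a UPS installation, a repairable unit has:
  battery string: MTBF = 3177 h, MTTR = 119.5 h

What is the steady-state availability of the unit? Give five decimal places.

0.96375

A(battery string) = MTBF/(MTBF+MTTR) = 3177/(3177+119.5) = 0.96375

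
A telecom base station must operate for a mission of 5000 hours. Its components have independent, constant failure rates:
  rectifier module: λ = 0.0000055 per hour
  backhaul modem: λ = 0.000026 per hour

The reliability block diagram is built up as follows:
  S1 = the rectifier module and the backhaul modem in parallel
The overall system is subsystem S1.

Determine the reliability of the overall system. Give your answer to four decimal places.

0.9967

R(rectifier module) = exp(−0.0000055 × 5000) = 0.972875
R(backhaul modem) = exp(−0.000026 × 5000) = 0.878095
Parallel (rectifier module and backhaul modem): 1 − (1 − 0.972875)(1 − 0.878095) = 0.9967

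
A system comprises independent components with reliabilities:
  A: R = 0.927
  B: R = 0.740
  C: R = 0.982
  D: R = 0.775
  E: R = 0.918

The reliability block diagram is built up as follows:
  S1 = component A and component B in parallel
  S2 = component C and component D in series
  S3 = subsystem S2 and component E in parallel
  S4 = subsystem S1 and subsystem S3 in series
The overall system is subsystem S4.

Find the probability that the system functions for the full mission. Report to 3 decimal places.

Parallel (A and B): 1 − (1 − 0.92700)(1 − 0.74000) = 0.98102
Series (C and D): 0.98200 × 0.77500 = 0.76105
Parallel ([0.76105] and E): 1 − (1 − 0.76105)(1 − 0.91800) = 0.98041
Series ([0.98102] and [0.98041]): 0.98102 × 0.98041 = 0.962

0.962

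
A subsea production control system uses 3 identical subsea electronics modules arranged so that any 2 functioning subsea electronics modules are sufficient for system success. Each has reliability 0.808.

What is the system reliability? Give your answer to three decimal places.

R = Σ_{i=2}^{3} C(3,i) p^i (1−p)^{3−i} with p = 0.808
C(3,2)·0.808^2·0.192^1 = 0.37605
C(3,3)·0.808^3·0.192^0 = 0.52751
Sum = 0.904

0.904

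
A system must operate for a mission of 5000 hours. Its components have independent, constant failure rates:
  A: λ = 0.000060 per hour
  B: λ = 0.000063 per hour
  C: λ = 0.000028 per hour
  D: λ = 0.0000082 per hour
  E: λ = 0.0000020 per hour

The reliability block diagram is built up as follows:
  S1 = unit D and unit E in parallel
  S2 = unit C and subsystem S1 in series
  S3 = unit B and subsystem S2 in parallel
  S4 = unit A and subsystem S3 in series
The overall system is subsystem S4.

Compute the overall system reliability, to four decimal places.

0.7146

R(A) = exp(−0.000060 × 5000) = 0.740818
R(B) = exp(−0.000063 × 5000) = 0.729789
R(C) = exp(−0.000028 × 5000) = 0.869358
R(D) = exp(−0.0000082 × 5000) = 0.959829
R(E) = exp(−0.0000020 × 5000) = 0.990050
Parallel (D and E): 1 − (1 − 0.959829)(1 − 0.990050) = 0.999600
Series (C and [0.999600]): 0.869358 × 0.999600 = 0.869010
Parallel (B and [0.869010]): 1 − (1 − 0.729789)(1 − 0.869010) = 0.964605
Series (A and [0.964605]): 0.740818 × 0.964605 = 0.7146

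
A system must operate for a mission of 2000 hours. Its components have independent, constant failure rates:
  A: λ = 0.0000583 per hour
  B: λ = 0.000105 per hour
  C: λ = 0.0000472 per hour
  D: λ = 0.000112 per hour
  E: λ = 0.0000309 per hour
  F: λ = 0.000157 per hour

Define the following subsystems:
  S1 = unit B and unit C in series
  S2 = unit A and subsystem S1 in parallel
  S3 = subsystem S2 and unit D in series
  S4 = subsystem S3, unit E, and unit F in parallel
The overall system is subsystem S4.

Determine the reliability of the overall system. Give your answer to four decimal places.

R(A) = exp(−0.0000583 × 2000) = 0.889941
R(B) = exp(−0.000105 × 2000) = 0.810584
R(C) = exp(−0.0000472 × 2000) = 0.909919
R(D) = exp(−0.000112 × 2000) = 0.799315
R(E) = exp(−0.0000309 × 2000) = 0.940071
R(F) = exp(−0.000157 × 2000) = 0.730519
Series (B and C): 0.810584 × 0.909919 = 0.737566
Parallel (A and [0.737566]): 1 − (1 − 0.889941)(1 − 0.737566) = 0.971117
Series ([0.971117] and D): 0.971117 × 0.799315 = 0.776228
Parallel ([0.776228], E, and F): 1 − (1 − 0.776228)(1 − 0.940071)(1 − 0.730519) = 0.9964

0.9964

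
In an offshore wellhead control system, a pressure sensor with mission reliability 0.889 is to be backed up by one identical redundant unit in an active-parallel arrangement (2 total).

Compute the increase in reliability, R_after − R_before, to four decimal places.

0.0987

R_before = 0.889
R_after = 1 − (1 − 0.889)^2 = 0.9877
ΔR = 0.9877 − 0.889 = 0.0987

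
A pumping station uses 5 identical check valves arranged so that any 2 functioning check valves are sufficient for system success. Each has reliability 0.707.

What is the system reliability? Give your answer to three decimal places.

0.972

R = Σ_{i=2}^{5} C(5,i) p^i (1−p)^{5−i} with p = 0.707
C(5,2)·0.707^2·0.293^3 = 0.12573
C(5,3)·0.707^3·0.293^2 = 0.30338
C(5,4)·0.707^4·0.293^1 = 0.36603
C(5,5)·0.707^5·0.293^0 = 0.17664
Sum = 0.972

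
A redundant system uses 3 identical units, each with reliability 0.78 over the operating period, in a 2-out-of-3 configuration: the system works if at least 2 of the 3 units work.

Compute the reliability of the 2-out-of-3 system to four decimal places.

R = Σ_{i=2}^{3} C(3,i) p^i (1−p)^{3−i} with p = 0.78
C(3,2)·0.78^2·0.22^1 = 0.401544
C(3,3)·0.78^3·0.22^0 = 0.474552
Sum = 0.8761

0.8761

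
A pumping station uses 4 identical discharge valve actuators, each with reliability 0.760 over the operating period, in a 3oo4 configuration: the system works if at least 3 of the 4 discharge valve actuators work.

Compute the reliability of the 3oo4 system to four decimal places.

R = Σ_{i=3}^{4} C(4,i) p^i (1−p)^{4−i} with p = 0.760
C(4,3)·0.760^3·0.240^1 = 0.421417
C(4,4)·0.760^4·0.240^0 = 0.333622
Sum = 0.7550

0.7550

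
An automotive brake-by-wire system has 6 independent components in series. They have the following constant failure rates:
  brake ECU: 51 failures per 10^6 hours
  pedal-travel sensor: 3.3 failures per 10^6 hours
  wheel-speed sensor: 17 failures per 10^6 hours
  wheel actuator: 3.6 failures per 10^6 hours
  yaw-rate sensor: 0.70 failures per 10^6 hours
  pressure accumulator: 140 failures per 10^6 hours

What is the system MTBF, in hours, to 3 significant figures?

Series of exponential components: λ_sys = Σ λ_i
λ_sys = 0.000051 + 0.0000033 + 0.000017 + 0.0000036 + 0.00000070 + 0.00014 = 2.1560e-04 /h
MTBF = 1 / λ_sys = 4640 h

4640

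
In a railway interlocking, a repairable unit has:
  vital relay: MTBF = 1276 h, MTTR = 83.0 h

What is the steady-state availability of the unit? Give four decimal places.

A(vital relay) = MTBF/(MTBF+MTTR) = 1276/(1276+83.0) = 0.9389

0.9389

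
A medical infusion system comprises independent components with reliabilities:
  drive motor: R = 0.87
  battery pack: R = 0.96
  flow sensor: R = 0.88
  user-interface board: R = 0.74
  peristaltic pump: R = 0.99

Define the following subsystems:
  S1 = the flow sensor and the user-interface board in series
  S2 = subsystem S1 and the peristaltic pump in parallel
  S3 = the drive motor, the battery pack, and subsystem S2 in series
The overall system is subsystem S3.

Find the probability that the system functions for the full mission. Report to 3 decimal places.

0.832

Series (flow sensor and user-interface board): 0.88000 × 0.74000 = 0.65120
Parallel ([0.65120] and peristaltic pump): 1 − (1 − 0.65120)(1 − 0.99000) = 0.99651
Series (drive motor, battery pack, and [0.99651]): 0.87000 × 0.96000 × 0.99651 = 0.832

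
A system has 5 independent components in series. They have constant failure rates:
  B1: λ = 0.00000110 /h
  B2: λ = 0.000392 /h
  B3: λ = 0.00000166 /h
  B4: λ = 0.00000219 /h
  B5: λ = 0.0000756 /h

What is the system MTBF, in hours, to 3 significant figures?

2120

Series of exponential components: λ_sys = Σ λ_i
λ_sys = 0.00000110 + 0.000392 + 0.00000166 + 0.00000219 + 0.0000756 = 4.7255e-04 /h
MTBF = 1 / λ_sys = 2120 h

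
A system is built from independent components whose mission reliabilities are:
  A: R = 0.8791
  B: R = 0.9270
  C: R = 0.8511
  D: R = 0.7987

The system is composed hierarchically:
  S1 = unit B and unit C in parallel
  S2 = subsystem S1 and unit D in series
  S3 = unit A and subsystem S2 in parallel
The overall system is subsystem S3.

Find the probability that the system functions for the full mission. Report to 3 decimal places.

Parallel (B and C): 1 − (1 − 0.92700)(1 − 0.85110) = 0.98913
Series ([0.98913] and D): 0.98913 × 0.79870 = 0.79002
Parallel (A and [0.79002]): 1 − (1 − 0.87910)(1 − 0.79002) = 0.975

0.975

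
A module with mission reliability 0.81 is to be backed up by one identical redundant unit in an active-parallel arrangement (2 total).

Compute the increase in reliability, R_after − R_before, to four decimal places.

0.1539

R_before = 0.81
R_after = 1 − (1 − 0.81)^2 = 0.9639
ΔR = 0.9639 − 0.81 = 0.1539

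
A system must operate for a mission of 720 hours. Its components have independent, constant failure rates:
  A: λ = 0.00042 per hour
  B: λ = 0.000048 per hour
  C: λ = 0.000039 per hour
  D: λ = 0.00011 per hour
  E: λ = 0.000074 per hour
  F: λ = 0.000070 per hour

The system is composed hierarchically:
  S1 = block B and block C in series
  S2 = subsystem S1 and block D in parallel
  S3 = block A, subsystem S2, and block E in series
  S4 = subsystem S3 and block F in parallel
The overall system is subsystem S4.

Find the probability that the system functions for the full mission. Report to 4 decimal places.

R(A) = exp(−0.00042 × 720) = 0.739042
R(B) = exp(−0.000048 × 720) = 0.966030
R(C) = exp(−0.000039 × 720) = 0.972311
R(D) = exp(−0.00011 × 720) = 0.923855
R(E) = exp(−0.000074 × 720) = 0.948115
R(F) = exp(−0.000070 × 720) = 0.950849
Series (B and C): 0.966030 × 0.972311 = 0.939282
Parallel ([0.939282] and D): 1 − (1 − 0.939282)(1 − 0.923855) = 0.995377
Series (A, [0.995377], and E): 0.739042 × 0.995377 × 0.948115 = 0.697457
Parallel ([0.697457] and F): 1 − (1 − 0.697457)(1 − 0.950849) = 0.9851

0.9851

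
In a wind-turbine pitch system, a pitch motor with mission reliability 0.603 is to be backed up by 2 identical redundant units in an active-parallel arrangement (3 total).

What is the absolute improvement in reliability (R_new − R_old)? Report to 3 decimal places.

0.334

R_before = 0.603
R_after = 1 − (1 − 0.603)^3 = 0.937
ΔR = 0.937 − 0.603 = 0.334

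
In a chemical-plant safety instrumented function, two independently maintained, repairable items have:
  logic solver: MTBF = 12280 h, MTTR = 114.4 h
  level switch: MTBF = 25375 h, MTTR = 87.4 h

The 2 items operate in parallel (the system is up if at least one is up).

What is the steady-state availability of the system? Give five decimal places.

A(logic solver) = MTBF/(MTBF+MTTR) = 12280/(12280+114.4) = 0.990770
A(level switch) = MTBF/(MTBF+MTTR) = 25375/(25375+87.4) = 0.996567
Parallel availability: 1 − (1 − 0.990770)(1 − 0.996567) = 0.99997

0.99997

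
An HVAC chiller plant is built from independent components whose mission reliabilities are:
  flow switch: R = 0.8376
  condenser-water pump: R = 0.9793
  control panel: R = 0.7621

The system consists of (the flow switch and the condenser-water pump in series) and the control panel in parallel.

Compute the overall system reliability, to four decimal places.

0.9572

Series (flow switch and condenser-water pump): 0.837600 × 0.979300 = 0.820262
Parallel ([0.820262] and control panel): 1 − (1 − 0.820262)(1 − 0.762100) = 0.9572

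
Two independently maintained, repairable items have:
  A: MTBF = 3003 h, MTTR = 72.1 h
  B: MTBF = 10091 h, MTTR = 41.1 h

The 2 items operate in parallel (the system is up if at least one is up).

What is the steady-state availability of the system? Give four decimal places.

A(A) = MTBF/(MTBF+MTTR) = 3003/(3003+72.1) = 0.976554
A(B) = MTBF/(MTBF+MTTR) = 10091/(10091+41.1) = 0.995944
Parallel availability: 1 − (1 − 0.976554)(1 − 0.995944) = 0.9999

0.9999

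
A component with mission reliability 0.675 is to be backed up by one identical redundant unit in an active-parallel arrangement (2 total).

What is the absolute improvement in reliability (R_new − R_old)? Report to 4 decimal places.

0.2194

R_before = 0.675
R_after = 1 − (1 − 0.675)^2 = 0.8944
ΔR = 0.8944 − 0.675 = 0.2194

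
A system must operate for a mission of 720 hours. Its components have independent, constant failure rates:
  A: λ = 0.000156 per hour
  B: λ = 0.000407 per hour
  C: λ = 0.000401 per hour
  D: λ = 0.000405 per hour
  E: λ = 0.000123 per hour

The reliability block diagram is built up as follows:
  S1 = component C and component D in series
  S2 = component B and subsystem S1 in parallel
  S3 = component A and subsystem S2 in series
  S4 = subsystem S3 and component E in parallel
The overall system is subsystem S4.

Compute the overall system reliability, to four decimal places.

R(A) = exp(−0.000156 × 720) = 0.893758
R(B) = exp(−0.000407 × 720) = 0.745992
R(C) = exp(−0.000401 × 720) = 0.749222
R(D) = exp(−0.000405 × 720) = 0.747067
R(E) = exp(−0.000123 × 720) = 0.915248
Series (C and D): 0.749222 × 0.747067 = 0.559719
Parallel (B and [0.559719]): 1 − (1 − 0.745992)(1 − 0.559719) = 0.888165
Series (A and [0.888165]): 0.893758 × 0.888165 = 0.793805
Parallel ([0.793805] and E): 1 − (1 − 0.793805)(1 − 0.915248) = 0.9825

0.9825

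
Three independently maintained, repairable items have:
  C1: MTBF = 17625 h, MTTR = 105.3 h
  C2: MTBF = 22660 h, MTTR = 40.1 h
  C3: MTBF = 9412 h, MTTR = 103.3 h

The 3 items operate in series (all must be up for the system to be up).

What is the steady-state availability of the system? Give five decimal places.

0.98153

A(C1) = MTBF/(MTBF+MTTR) = 17625/(17625+105.3) = 0.994061
A(C2) = MTBF/(MTBF+MTTR) = 22660/(22660+40.1) = 0.998233
A(C3) = MTBF/(MTBF+MTTR) = 9412/(9412+103.3) = 0.989144
Series availability: 0.994061 × 0.998233 × 0.989144 = 0.98153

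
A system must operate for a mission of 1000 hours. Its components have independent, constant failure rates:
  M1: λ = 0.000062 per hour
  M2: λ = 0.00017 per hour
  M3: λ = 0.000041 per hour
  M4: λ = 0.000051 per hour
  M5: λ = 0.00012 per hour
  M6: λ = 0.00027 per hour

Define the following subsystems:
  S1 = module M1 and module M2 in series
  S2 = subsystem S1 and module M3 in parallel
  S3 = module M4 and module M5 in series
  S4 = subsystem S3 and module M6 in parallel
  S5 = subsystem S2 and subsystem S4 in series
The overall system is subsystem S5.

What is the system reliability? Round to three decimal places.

R(M1) = exp(−0.000062 × 1000) = 0.93988
R(M2) = exp(−0.00017 × 1000) = 0.84366
R(M3) = exp(−0.000041 × 1000) = 0.95983
R(M4) = exp(−0.000051 × 1000) = 0.95028
R(M5) = exp(−0.00012 × 1000) = 0.88692
R(M6) = exp(−0.00027 × 1000) = 0.76338
Series (M1 and M2): 0.93988 × 0.84366 = 0.79294
Parallel ([0.79294] and M3): 1 − (1 − 0.79294)(1 − 0.95983) = 0.99168
Series (M4 and M5): 0.95028 × 0.88692 = 0.84282
Parallel ([0.84282] and M6): 1 − (1 − 0.84282)(1 − 0.76338) = 0.96281
Series ([0.99168] and [0.96281]): 0.99168 × 0.96281 = 0.955

0.955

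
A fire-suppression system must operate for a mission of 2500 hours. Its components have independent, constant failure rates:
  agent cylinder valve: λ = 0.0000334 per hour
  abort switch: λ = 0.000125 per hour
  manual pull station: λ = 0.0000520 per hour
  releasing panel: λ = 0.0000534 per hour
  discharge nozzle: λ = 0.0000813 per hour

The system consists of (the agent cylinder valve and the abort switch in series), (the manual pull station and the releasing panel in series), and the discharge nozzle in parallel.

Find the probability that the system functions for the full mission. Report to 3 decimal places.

0.986

R(agent cylinder valve) = exp(−0.0000334 × 2500) = 0.91989
R(abort switch) = exp(−0.000125 × 2500) = 0.73162
R(manual pull station) = exp(−0.0000520 × 2500) = 0.87810
R(releasing panel) = exp(−0.0000534 × 2500) = 0.87503
R(discharge nozzle) = exp(−0.0000813 × 2500) = 0.81607
Series (agent cylinder valve and abort switch): 0.91989 × 0.73162 = 0.67301
Series (manual pull station and releasing panel): 0.87810 × 0.87503 = 0.76836
Parallel ([0.67301], [0.76836], and discharge nozzle): 1 − (1 − 0.67301)(1 − 0.76836)(1 − 0.81607) = 0.986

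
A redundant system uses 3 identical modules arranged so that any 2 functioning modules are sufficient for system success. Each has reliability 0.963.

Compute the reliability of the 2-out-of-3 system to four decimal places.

0.9960

R = Σ_{i=2}^{3} C(3,i) p^i (1−p)^{3−i} with p = 0.963
C(3,2)·0.963^2·0.037^1 = 0.102938
C(3,3)·0.963^3·0.037^0 = 0.893056
Sum = 0.9960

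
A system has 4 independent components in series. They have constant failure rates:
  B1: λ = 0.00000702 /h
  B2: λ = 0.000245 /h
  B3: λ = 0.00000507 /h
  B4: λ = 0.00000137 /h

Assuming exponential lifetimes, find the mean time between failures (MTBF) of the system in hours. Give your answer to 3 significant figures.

3870

Series of exponential components: λ_sys = Σ λ_i
λ_sys = 0.00000702 + 0.000245 + 0.00000507 + 0.00000137 = 2.5846e-04 /h
MTBF = 1 / λ_sys = 3870 h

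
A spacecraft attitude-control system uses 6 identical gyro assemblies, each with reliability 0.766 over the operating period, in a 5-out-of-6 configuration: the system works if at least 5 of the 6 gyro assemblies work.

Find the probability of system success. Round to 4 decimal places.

0.5723

R = Σ_{i=5}^{6} C(6,i) p^i (1−p)^{6−i} with p = 0.766
C(6,5)·0.766^5·0.234^1 = 0.370264
C(6,6)·0.766^6·0.234^0 = 0.202010
Sum = 0.5723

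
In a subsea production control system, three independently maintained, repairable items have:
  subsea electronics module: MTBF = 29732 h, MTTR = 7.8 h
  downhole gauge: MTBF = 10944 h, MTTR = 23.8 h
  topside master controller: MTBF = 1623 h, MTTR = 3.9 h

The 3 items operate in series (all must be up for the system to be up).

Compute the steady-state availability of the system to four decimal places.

0.9952

A(subsea electronics module) = MTBF/(MTBF+MTTR) = 29732/(29732+7.8) = 0.999738
A(downhole gauge) = MTBF/(MTBF+MTTR) = 10944/(10944+23.8) = 0.997830
A(topside master controller) = MTBF/(MTBF+MTTR) = 1623/(1623+3.9) = 0.997603
Series availability: 0.999738 × 0.997830 × 0.997603 = 0.9952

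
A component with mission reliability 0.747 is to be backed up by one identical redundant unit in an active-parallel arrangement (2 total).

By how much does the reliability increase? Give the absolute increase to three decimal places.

R_before = 0.747
R_after = 1 − (1 − 0.747)^2 = 0.936
ΔR = 0.936 − 0.747 = 0.189

0.189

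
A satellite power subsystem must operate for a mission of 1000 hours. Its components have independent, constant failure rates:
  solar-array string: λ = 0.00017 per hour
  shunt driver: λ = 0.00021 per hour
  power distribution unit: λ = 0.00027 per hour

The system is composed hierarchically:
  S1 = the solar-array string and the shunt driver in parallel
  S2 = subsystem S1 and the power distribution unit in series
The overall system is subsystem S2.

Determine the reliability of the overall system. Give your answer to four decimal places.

0.7408

R(solar-array string) = exp(−0.00017 × 1000) = 0.843665
R(shunt driver) = exp(−0.00021 × 1000) = 0.810584
R(power distribution unit) = exp(−0.00027 × 1000) = 0.763379
Parallel (solar-array string and shunt driver): 1 − (1 − 0.843665)(1 − 0.810584) = 0.970388
Series ([0.970388] and power distribution unit): 0.970388 × 0.763379 = 0.7408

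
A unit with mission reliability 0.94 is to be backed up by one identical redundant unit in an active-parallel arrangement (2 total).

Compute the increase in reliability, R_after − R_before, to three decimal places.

0.056

R_before = 0.94
R_after = 1 − (1 − 0.94)^2 = 0.996
ΔR = 0.996 − 0.94 = 0.056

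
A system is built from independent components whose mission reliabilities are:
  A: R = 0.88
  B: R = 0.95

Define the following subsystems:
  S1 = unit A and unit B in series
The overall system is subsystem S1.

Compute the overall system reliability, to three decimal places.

0.836

Series (A and B): 0.88000 × 0.95000 = 0.836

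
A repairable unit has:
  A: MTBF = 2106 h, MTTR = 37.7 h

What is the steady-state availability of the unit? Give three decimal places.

0.982

A(A) = MTBF/(MTBF+MTTR) = 2106/(2106+37.7) = 0.982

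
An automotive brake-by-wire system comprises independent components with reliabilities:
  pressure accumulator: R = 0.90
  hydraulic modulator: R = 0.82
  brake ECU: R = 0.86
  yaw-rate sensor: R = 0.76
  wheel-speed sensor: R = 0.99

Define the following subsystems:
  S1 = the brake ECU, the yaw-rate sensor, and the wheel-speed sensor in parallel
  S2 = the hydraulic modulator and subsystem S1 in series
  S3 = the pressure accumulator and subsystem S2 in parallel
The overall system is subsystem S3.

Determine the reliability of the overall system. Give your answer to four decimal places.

0.9820

Parallel (brake ECU, yaw-rate sensor, and wheel-speed sensor): 1 − (1 − 0.860000)(1 − 0.760000)(1 − 0.990000) = 0.999664
Series (hydraulic modulator and [0.999664]): 0.820000 × 0.999664 = 0.819724
Parallel (pressure accumulator and [0.819724]): 1 − (1 − 0.900000)(1 − 0.819724) = 0.9820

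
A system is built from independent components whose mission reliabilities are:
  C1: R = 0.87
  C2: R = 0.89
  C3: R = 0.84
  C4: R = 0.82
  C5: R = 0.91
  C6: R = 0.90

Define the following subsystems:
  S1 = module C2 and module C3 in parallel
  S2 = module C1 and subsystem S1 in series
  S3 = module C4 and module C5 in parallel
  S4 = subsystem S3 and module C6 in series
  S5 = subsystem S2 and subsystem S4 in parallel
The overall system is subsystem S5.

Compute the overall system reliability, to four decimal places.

Parallel (C2 and C3): 1 − (1 − 0.890000)(1 − 0.840000) = 0.982400
Series (C1 and [0.982400]): 0.870000 × 0.982400 = 0.854688
Parallel (C4 and C5): 1 − (1 − 0.820000)(1 − 0.910000) = 0.983800
Series ([0.983800] and C6): 0.983800 × 0.900000 = 0.885420
Parallel ([0.854688] and [0.885420]): 1 − (1 − 0.854688)(1 − 0.885420) = 0.9834

0.9834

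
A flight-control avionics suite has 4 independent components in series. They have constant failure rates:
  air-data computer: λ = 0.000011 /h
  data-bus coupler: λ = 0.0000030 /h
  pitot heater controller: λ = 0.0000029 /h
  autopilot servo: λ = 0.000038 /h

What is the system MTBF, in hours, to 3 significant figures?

18200

Series of exponential components: λ_sys = Σ λ_i
λ_sys = 0.000011 + 0.0000030 + 0.0000029 + 0.000038 = 5.4900e-05 /h
MTBF = 1 / λ_sys = 18200 h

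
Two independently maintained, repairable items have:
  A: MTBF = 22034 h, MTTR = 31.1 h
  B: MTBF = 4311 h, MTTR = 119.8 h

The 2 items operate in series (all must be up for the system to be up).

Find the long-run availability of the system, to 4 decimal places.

A(A) = MTBF/(MTBF+MTTR) = 22034/(22034+31.1) = 0.998591
A(B) = MTBF/(MTBF+MTTR) = 4311/(4311+119.8) = 0.972962
Series availability: 0.998591 × 0.972962 = 0.9716

0.9716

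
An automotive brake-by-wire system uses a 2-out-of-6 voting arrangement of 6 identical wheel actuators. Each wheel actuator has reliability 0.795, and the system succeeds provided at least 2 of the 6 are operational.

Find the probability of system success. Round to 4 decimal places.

R = Σ_{i=2}^{6} C(6,i) p^i (1−p)^{6−i} with p = 0.795
C(6,2)·0.795^2·0.205^4 = 0.016743
C(6,3)·0.795^3·0.205^3 = 0.086575
C(6,4)·0.795^4·0.205^2 = 0.251807
C(6,5)·0.795^5·0.205^1 = 0.390608
C(6,6)·0.795^6·0.205^0 = 0.252466
Sum = 0.9982

0.9982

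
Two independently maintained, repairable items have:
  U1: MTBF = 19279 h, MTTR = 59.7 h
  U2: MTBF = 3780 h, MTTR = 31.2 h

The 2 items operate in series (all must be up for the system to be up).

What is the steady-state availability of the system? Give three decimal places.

0.989

A(U1) = MTBF/(MTBF+MTTR) = 19279/(19279+59.7) = 0.996913
A(U2) = MTBF/(MTBF+MTTR) = 3780/(3780+31.2) = 0.991814
Series availability: 0.996913 × 0.991814 = 0.989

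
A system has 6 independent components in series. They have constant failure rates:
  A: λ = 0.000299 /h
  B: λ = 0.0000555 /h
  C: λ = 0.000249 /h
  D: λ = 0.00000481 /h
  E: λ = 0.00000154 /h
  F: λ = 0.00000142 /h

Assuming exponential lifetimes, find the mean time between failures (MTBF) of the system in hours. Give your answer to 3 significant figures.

1640

Series of exponential components: λ_sys = Σ λ_i
λ_sys = 0.000299 + 0.0000555 + 0.000249 + 0.00000481 + 0.00000154 + 0.00000142 = 6.1127e-04 /h
MTBF = 1 / λ_sys = 1640 h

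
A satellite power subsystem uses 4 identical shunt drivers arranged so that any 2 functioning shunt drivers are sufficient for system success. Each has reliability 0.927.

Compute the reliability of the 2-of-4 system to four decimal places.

0.9985

R = Σ_{i=2}^{4} C(4,i) p^i (1−p)^{4−i} with p = 0.927
C(4,2)·0.927^2·0.073^2 = 0.027476
C(4,3)·0.927^3·0.073^1 = 0.232607
C(4,4)·0.927^4·0.073^0 = 0.738446
Sum = 0.9985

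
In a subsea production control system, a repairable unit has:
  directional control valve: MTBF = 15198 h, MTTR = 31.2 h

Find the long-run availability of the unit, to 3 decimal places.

A(directional control valve) = MTBF/(MTBF+MTTR) = 15198/(15198+31.2) = 0.998

0.998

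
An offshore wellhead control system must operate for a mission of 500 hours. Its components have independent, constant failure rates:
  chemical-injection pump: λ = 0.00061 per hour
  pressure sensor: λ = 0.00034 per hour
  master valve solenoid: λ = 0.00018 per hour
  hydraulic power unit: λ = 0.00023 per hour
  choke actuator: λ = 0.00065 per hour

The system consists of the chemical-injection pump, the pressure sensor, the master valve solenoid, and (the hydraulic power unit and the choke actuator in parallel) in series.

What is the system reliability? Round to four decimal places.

0.5512

R(chemical-injection pump) = exp(−0.00061 × 500) = 0.737123
R(pressure sensor) = exp(−0.00034 × 500) = 0.843665
R(master valve solenoid) = exp(−0.00018 × 500) = 0.913931
R(hydraulic power unit) = exp(−0.00023 × 500) = 0.891366
R(choke actuator) = exp(−0.00065 × 500) = 0.722527
Parallel (hydraulic power unit and choke actuator): 1 − (1 − 0.891366)(1 − 0.722527) = 0.969857
Series (chemical-injection pump, pressure sensor, master valve solenoid, and [0.969857]): 0.737123 × 0.843665 × 0.913931 × 0.969857 = 0.5512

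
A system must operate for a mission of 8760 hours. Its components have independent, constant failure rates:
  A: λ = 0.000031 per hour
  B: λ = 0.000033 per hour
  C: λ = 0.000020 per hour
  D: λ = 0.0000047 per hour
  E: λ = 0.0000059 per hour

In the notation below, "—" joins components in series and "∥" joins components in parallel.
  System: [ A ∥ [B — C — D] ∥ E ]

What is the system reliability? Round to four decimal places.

R(A) = exp(−0.000031 × 8760) = 0.762190
R(B) = exp(−0.000033 × 8760) = 0.748952
R(C) = exp(−0.000020 × 8760) = 0.839289
R(D) = exp(−0.0000047 × 8760) = 0.959664
R(E) = exp(−0.0000059 × 8760) = 0.949629
Series (B, C, and D): 0.748952 × 0.839289 × 0.959664 = 0.603232
Parallel (A, [0.603232], and E): 1 − (1 − 0.762190)(1 − 0.603232)(1 − 0.949629) = 0.9952

0.9952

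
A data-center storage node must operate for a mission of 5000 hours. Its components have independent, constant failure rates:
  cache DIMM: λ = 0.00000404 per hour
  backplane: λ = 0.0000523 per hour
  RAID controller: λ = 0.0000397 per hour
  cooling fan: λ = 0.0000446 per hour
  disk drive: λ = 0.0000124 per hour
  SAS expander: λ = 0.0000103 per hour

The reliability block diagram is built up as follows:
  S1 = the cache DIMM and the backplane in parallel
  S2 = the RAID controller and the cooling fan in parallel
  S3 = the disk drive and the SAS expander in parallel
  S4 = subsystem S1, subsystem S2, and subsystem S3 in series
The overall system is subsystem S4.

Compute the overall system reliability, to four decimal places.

R(cache DIMM) = exp(−0.00000404 × 5000) = 0.980003
R(backplane) = exp(−0.0000523 × 5000) = 0.769896
R(RAID controller) = exp(−0.0000397 × 5000) = 0.819960
R(cooling fan) = exp(−0.0000446 × 5000) = 0.800115
R(disk drive) = exp(−0.0000124 × 5000) = 0.939883
R(SAS expander) = exp(−0.0000103 × 5000) = 0.949804
Parallel (cache DIMM and backplane): 1 − (1 − 0.980003)(1 − 0.769896) = 0.995399
Parallel (RAID controller and cooling fan): 1 − (1 − 0.819960)(1 − 0.800115) = 0.964013
Parallel (disk drive and SAS expander): 1 − (1 − 0.939883)(1 − 0.949804) = 0.996982
Series ([0.995399], [0.964013], and [0.996982]): 0.995399 × 0.964013 × 0.996982 = 0.9567

0.9567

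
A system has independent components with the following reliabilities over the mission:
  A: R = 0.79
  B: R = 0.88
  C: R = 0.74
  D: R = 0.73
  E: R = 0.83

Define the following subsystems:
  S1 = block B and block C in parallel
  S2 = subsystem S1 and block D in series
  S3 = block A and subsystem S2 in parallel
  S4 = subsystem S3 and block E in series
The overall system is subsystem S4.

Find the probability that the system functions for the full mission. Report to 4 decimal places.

Parallel (B and C): 1 − (1 − 0.880000)(1 − 0.740000) = 0.968800
Series ([0.968800] and D): 0.968800 × 0.730000 = 0.707224
Parallel (A and [0.707224]): 1 − (1 − 0.790000)(1 − 0.707224) = 0.938517
Series ([0.938517] and E): 0.938517 × 0.830000 = 0.7790

0.7790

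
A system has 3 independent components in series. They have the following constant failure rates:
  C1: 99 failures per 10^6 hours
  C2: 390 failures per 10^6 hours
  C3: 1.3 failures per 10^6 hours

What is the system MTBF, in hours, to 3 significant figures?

2040

Series of exponential components: λ_sys = Σ λ_i
λ_sys = 0.000099 + 0.00039 + 0.0000013 = 4.9030e-04 /h
MTBF = 1 / λ_sys = 2040 h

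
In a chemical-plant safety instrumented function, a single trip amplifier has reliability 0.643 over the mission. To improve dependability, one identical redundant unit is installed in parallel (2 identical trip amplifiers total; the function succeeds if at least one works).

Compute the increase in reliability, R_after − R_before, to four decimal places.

R_before = 0.643
R_after = 1 − (1 − 0.643)^2 = 0.8726
ΔR = 0.8726 − 0.643 = 0.2296

0.2296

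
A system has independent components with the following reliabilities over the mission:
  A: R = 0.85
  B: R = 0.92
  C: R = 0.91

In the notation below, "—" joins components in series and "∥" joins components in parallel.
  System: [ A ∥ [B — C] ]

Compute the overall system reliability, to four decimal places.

0.9756

Series (B and C): 0.920000 × 0.910000 = 0.837200
Parallel (A and [0.837200]): 1 − (1 − 0.850000)(1 − 0.837200) = 0.9756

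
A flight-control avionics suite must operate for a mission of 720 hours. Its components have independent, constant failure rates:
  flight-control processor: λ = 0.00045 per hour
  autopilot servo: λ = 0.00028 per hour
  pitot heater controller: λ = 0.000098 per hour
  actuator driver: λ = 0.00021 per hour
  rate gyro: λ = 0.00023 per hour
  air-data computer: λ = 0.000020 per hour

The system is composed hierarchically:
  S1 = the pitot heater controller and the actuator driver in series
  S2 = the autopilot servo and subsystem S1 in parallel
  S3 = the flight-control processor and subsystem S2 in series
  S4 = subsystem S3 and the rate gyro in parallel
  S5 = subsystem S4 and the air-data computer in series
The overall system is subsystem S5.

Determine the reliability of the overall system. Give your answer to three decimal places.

0.940

R(flight-control processor) = exp(−0.00045 × 720) = 0.72325
R(autopilot servo) = exp(−0.00028 × 720) = 0.81742
R(pitot heater controller) = exp(−0.000098 × 720) = 0.93187
R(actuator driver) = exp(−0.00021 × 720) = 0.85968
R(rate gyro) = exp(−0.00023 × 720) = 0.84739
R(air-data computer) = exp(−0.000020 × 720) = 0.98570
Series (pitot heater controller and actuator driver): 0.93187 × 0.85968 = 0.80111
Parallel (autopilot servo and [0.80111]): 1 − (1 − 0.81742)(1 − 0.80111) = 0.96369
Series (flight-control processor and [0.96369]): 0.72325 × 0.96369 = 0.69699
Parallel ([0.69699] and rate gyro): 1 − (1 − 0.69699)(1 − 0.84739) = 0.95376
Series ([0.95376] and air-data computer): 0.95376 × 0.98570 = 0.940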